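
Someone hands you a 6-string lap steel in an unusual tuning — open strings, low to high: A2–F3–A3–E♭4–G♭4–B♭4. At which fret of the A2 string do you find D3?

D3 is 5 semitones above the open A2 (A–Bb–B–C–Db–D), so it sits at fret 5.

5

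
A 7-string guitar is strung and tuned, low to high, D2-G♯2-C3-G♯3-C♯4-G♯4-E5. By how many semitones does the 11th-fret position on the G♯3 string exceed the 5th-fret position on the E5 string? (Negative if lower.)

-14 semitones

G♯3 at fret 11 → G4 (MIDI 67); E5 at fret 5 → A5 (MIDI 81).
67 − 81 = -14, so the two pitches are 14 semitones apart.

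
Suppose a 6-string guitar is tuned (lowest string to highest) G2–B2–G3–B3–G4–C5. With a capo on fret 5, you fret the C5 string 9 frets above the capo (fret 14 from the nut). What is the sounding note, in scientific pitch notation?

The capo raises the open C5 by 5 semitones to F5; fretting 9 more gives C5 + 5 + 9 = C5 + 14 semitones = D6.

D6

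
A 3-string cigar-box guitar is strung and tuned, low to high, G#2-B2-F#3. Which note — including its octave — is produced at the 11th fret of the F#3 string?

The open F#3 string plus 11 semitones: F#–G–G#–A–…–D#–E–F.
The walk passes from B into C once, so the octave number goes from 3 to 4.

F4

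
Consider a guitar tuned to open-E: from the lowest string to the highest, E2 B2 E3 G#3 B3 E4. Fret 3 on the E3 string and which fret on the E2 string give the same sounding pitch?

15

Fret 3 on E3 is MIDI 52 + 3 = 55 (G3). On the E2 string (open MIDI 40), that pitch is 55 − 40 = fret 15.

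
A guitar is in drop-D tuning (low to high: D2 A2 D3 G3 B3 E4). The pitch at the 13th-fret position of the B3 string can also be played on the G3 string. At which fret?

17

Fret 13 on B3 is MIDI 59 + 13 = 72 (C5). On the G3 string (open MIDI 55), that pitch is 72 − 55 = fret 17.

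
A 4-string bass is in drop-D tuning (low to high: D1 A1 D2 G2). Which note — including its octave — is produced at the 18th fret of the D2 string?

G♯3

D2 is MIDI 38. Adding 18 gives 56, which is G♯3.
(Equivalently spelled A♭3.)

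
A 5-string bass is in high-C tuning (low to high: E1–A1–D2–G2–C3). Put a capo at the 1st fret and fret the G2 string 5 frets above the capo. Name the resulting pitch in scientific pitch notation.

C#3

The capo raises the open G2 by 1 semitone to G#2; fretting 5 more gives G2 + 1 + 5 = G2 + 6 semitones = C#3.
(Also written Db.)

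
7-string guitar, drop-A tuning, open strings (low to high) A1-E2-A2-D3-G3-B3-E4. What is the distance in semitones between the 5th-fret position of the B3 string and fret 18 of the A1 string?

B3 at fret 5 → E4 (MIDI 64); A1 at fret 18 → D#3 (MIDI 51).
64 − 51 = 13, so the two pitches are 13 semitones apart, with E4 the higher.

13 semitones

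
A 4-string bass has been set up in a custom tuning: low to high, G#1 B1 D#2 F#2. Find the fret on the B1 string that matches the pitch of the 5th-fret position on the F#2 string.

12

F#2 at fret 5 is F#2 + 5 semitones = B2.
The open B1 string is 7 semitones below the open F#2, so the same pitch on the B1 string lies at fret 5 + 7 = 12.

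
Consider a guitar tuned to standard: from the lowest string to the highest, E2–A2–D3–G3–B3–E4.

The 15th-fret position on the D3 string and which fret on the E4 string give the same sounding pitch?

Fret 15 on D3 is MIDI 50 + 15 = 65 (F4). On the E4 string (open MIDI 64), that pitch is 65 − 64 = fret 1.

1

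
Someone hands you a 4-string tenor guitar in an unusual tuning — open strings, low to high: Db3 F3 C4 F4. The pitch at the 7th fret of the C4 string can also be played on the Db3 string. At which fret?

18

C4 at fret 7 is C4 + 7 semitones = G4.
The open Db3 string is 11 semitones below the open C4, so the same pitch on the Db3 string lies at fret 7 + 11 = 18.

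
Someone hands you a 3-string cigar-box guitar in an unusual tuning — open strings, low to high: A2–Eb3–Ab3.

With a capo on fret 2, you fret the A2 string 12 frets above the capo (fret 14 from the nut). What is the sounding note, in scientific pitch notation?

The capo raises the open A2 by 2 semitones to B2; fretting 12 more gives A2 + 2 + 12 = A2 + 14 semitones = B3.

B3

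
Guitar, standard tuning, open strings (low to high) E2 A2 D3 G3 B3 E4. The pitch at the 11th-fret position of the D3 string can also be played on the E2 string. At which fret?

D3 at fret 11 is D3 + 11 semitones = C#4.
The open E2 string is 10 semitones below the open D3, so the same pitch on the E2 string lies at fret 11 + 10 = 21.

21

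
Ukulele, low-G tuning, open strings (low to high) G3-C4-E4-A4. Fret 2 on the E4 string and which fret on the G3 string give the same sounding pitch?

Fret 2 on E4 is MIDI 64 + 2 = 66 (F#4). On the G3 string (open MIDI 55), that pitch is 66 − 55 = fret 11.

11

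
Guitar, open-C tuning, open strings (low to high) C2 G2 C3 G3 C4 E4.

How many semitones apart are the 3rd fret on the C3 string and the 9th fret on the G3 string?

13 semitones

C3 at fret 3 → D♯3 (MIDI 51); G3 at fret 9 → E4 (MIDI 64).
51 − 64 = -13, so the two pitches are 13 semitones apart, with E4 the higher.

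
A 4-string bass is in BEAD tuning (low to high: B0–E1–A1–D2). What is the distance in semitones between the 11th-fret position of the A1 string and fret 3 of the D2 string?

A1 at fret 11 → G#2 (MIDI 44); D2 at fret 3 → F2 (MIDI 41).
44 − 41 = 3, so the two pitches are 3 semitones apart, with G#2 the higher.

3 semitones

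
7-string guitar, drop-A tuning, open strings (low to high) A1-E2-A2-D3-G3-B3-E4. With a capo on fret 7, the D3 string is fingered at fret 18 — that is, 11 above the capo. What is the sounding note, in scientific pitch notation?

The capo raises the open D3 by 7 semitones to A3; fretting 11 more gives D3 + 7 + 11 = D3 + 18 semitones = G#4.

G#4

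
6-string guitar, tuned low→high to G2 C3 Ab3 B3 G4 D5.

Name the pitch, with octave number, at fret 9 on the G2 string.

E3

The open G2 string plus 9 semitones: G–Ab–A–Bb–B–C–Db–D–Eb–E.
The walk passes from B into C once, so the octave number goes from 2 to 3.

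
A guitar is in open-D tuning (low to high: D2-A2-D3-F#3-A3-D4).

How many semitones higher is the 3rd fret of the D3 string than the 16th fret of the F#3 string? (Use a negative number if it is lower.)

-17 semitones

D3 at fret 3 → F3 (MIDI 53); F#3 at fret 16 → A#4 (MIDI 70).
53 − 70 = -17, so the two pitches are 17 semitones apart.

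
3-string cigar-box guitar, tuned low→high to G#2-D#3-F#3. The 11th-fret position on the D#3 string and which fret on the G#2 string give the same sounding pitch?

D#3 at fret 11 is D#3 + 11 semitones = D4.
The open G#2 string is 7 semitones below the open D#3, so the same pitch on the G#2 string lies at fret 11 + 7 = 18.

18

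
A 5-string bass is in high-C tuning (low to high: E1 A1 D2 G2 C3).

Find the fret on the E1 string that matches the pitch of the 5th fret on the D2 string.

15

Fret 5 on D2 is MIDI 38 + 5 = 43 (G2). On the E1 string (open MIDI 28), that pitch is 43 − 28 = fret 15.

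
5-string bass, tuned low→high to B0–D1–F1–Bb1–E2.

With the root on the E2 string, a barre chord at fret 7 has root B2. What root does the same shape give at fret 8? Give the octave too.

C3

Moving from fret 7 to fret 8 shifts the root by 1 semitone.
B2 up 1 semitone is C3.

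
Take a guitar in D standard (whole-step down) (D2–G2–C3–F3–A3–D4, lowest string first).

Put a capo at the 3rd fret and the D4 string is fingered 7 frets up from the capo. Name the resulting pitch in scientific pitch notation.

The capo raises the open D4 by 3 semitones to F4; fretting 7 more gives D4 + 3 + 7 = D4 + 10 semitones = C5.

C5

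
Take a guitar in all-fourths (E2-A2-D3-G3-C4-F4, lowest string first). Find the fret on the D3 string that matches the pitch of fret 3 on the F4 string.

Fret 3 on F4 is MIDI 65 + 3 = 68 (G#4). On the D3 string (open MIDI 50), that pitch is 68 − 50 = fret 18.

18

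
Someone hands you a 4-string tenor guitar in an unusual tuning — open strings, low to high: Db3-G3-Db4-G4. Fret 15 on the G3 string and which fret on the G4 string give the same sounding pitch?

3

G3 at fret 15 is G3 + 15 semitones = Bb4.
The open G4 string is 12 semitones above the open G3, so the same pitch on the G4 string lies at fret 15 − 12 = 3.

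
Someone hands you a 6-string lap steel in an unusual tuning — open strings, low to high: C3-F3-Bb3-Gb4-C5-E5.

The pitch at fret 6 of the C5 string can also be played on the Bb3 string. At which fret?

C5 at fret 6 is C5 + 6 semitones = Gb5.
The open Bb3 string is 14 semitones below the open C5, so the same pitch on the Bb3 string lies at fret 6 + 14 = 20.

20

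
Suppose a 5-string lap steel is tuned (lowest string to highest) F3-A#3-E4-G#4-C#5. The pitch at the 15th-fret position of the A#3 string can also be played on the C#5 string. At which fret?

0

A#3 at fret 15 is A#3 + 15 semitones = C#5.
The open C#5 string is 15 semitones above the open A#3, so the same pitch on the C#5 string lies at fret 15 − 15 = 0.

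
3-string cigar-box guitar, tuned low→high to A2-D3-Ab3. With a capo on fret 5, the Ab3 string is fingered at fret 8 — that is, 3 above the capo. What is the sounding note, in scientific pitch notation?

E4

The capo raises the open Ab3 by 5 semitones to Db4; fretting 3 more gives Ab3 + 5 + 3 = Ab3 + 8 semitones = E4.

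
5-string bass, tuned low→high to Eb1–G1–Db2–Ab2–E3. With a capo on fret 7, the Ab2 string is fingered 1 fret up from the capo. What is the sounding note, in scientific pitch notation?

E3

The capo raises the open Ab2 by 7 semitones to Eb3; fretting 1 more gives Ab2 + 7 + 1 = Ab2 + 8 semitones = E3.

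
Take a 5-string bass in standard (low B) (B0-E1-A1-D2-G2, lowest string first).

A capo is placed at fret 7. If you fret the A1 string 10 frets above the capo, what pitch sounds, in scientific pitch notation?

D3

The capo raises the open A1 by 7 semitones to E2; fretting 10 more gives A1 + 7 + 10 = A1 + 17 semitones = D3.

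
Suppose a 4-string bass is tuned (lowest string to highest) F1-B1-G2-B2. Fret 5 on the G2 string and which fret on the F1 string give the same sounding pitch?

G2 at fret 5 is G2 + 5 semitones = C3.
The open F1 string is 14 semitones below the open G2, so the same pitch on the F1 string lies at fret 5 + 14 = 19.

19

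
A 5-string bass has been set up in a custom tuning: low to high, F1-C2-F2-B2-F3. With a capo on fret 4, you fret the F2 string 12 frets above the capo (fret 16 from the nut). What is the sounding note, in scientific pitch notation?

The capo raises the open F2 by 4 semitones to A2; fretting 12 more gives F2 + 4 + 12 = F2 + 16 semitones = A3.

A3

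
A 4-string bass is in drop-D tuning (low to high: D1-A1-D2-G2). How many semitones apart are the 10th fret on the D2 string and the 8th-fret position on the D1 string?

14 semitones

D2 at fret 10 → C3 (MIDI 48); D1 at fret 8 → A#1 (MIDI 34).
48 − 34 = 14, so the two pitches are 14 semitones apart, with C3 the higher.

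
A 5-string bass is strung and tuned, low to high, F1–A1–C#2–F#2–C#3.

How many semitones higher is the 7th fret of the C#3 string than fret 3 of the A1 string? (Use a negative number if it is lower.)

20 semitones

C#3 at fret 7 → G#3 (MIDI 56); A1 at fret 3 → C2 (MIDI 36).
56 − 36 = 20, so the two pitches are 20 semitones apart.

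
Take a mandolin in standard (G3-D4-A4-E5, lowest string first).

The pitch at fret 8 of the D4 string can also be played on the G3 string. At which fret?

D4 at fret 8 is D4 + 8 semitones = A#4.
The open G3 string is 7 semitones below the open D4, so the same pitch on the G3 string lies at fret 8 + 7 = 15.

15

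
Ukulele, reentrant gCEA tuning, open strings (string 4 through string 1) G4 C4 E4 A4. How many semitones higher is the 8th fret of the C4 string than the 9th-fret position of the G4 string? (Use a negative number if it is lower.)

C4 at fret 8 → G#4 (MIDI 68); G4 at fret 9 → E5 (MIDI 76).
68 − 76 = -8, so the two pitches are 8 semitones apart.

-8 semitones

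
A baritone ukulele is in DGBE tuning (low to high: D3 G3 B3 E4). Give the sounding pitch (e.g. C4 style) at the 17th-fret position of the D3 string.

Each fret is one semitone, so D3 + 17 = G4.

G4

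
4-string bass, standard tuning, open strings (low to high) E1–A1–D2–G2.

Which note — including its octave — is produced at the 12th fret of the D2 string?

D2 is MIDI 38. Adding 12 gives 50, which is D3.

D3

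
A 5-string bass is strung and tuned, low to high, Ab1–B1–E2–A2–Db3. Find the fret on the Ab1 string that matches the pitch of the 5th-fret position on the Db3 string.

22

Db3 at fret 5 is Db3 + 5 semitones = Gb3.
The open Ab1 string is 17 semitones below the open Db3, so the same pitch on the Ab1 string lies at fret 5 + 17 = 22.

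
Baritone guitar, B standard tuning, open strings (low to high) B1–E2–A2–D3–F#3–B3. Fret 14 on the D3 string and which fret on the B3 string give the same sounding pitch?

5

D3 at fret 14 is D3 + 14 semitones = E4.
The open B3 string is 9 semitones above the open D3, so the same pitch on the B3 string lies at fret 14 − 9 = 5.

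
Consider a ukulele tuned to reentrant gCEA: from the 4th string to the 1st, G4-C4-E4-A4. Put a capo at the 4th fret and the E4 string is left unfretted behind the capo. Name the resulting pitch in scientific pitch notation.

The capo raises the open E4 by 4 semitones to G#4; fretting 0 more gives E4 + 4 + 0 = E4 + 4 semitones = G#4.
(Also written Ab.)

G#4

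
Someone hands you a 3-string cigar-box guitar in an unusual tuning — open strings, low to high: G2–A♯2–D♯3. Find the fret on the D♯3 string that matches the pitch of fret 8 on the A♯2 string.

3

A♯2 at fret 8 is A♯2 + 8 semitones = F♯3.
The open D♯3 string is 5 semitones above the open A♯2, so the same pitch on the D♯3 string lies at fret 8 − 5 = 3.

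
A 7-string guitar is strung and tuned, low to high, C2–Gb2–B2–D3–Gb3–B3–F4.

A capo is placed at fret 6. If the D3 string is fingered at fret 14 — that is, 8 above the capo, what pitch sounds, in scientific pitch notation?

E4

The capo raises the open D3 by 6 semitones to Ab3; fretting 8 more gives D3 + 6 + 8 = D3 + 14 semitones = E4.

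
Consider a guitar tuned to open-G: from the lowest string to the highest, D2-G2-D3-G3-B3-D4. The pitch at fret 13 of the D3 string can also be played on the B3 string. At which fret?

4

Fret 13 on D3 is MIDI 50 + 13 = 63 (D#4). On the B3 string (open MIDI 59), that pitch is 63 − 59 = fret 4.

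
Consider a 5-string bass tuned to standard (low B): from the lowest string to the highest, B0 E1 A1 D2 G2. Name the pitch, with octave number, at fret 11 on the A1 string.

G#2

A1 is MIDI 33. Adding 11 gives 44, which is G#2.
(Equivalently spelled Ab2.)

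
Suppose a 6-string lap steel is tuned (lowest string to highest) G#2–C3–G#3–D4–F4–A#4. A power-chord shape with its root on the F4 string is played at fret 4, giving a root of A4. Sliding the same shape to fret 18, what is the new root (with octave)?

B5

Moving from fret 4 to fret 18 shifts the root by 14 semitones.
A4 up 14 semitones is B5.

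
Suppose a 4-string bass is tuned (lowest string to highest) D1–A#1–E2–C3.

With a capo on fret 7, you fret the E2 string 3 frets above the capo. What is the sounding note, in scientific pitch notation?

D3

The capo raises the open E2 by 7 semitones to B2; fretting 3 more gives E2 + 7 + 3 = E2 + 10 semitones = D3.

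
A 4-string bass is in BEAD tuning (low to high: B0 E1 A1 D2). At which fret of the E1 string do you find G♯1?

4

G♯1 is 4 semitones above the open E1 (E–F–F#–G–G#), so it sits at fret 4.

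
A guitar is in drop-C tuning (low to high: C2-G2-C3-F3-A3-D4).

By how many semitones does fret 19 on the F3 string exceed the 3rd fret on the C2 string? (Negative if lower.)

F3 at fret 19 → C5 (MIDI 72); C2 at fret 3 → D#2 (MIDI 39).
72 − 39 = 33, so the two pitches are 33 semitones apart.

33 semitones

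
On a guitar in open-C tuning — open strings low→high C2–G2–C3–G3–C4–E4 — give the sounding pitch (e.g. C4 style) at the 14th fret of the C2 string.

Each fret is one semitone, so C2 + 14 = D3.

D3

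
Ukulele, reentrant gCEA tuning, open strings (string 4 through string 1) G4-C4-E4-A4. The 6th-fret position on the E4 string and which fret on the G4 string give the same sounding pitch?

E4 at fret 6 is E4 + 6 semitones = A#4.
The open G4 string is 3 semitones above the open E4, so the same pitch on the G4 string lies at fret 6 − 3 = 3.

3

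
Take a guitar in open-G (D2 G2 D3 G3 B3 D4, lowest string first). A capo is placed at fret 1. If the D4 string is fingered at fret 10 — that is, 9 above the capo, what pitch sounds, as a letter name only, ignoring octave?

The capo raises the open D4 by 1 semitone to D#4; fretting 9 more gives D4 + 1 + 9 = D4 + 10 semitones, landing on C.

C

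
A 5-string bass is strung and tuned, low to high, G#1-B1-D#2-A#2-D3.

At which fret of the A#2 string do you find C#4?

15

C#4 is 15 semitones above the open A#2 (A#–B–C–C#–…–B–C–C#), so it sits at fret 15.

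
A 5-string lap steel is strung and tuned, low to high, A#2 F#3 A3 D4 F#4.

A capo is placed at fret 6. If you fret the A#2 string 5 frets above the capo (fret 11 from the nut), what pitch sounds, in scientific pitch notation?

A3

The capo raises the open A#2 by 6 semitones to E3; fretting 5 more gives A#2 + 6 + 5 = A#2 + 11 semitones = A3.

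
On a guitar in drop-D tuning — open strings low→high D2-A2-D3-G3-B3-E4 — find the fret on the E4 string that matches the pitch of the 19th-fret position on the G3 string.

10

G3 at fret 19 is G3 + 19 semitones = D5.
The open E4 string is 9 semitones above the open G3, so the same pitch on the E4 string lies at fret 19 − 9 = 10.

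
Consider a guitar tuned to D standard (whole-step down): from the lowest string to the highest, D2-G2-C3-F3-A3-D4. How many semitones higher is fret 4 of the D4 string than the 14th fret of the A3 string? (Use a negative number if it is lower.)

-5 semitones

D4 at fret 4 → F#4 (MIDI 66); A3 at fret 14 → B4 (MIDI 71).
66 − 71 = -5, so the two pitches are 5 semitones apart.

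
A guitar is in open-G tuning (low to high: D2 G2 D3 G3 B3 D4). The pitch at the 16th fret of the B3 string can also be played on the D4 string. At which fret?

13

B3 at fret 16 is B3 + 16 semitones = D♯5.
The open D4 string is 3 semitones above the open B3, so the same pitch on the D4 string lies at fret 16 − 3 = 13.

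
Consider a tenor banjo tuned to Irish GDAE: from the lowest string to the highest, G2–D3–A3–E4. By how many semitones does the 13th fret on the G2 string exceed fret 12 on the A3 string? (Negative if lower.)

G2 at fret 13 → G#3 (MIDI 56); A3 at fret 12 → A4 (MIDI 69).
56 − 69 = -13, so the two pitches are 13 semitones apart.

-13 semitones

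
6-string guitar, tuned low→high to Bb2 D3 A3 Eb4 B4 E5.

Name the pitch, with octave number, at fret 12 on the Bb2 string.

Bb3

Bb2 is MIDI 46. Adding 12 gives 58, which is Bb3.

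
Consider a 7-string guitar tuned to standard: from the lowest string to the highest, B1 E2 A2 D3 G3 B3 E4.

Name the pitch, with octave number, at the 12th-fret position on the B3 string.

Each fret is one semitone, so B3 + 12 = B4.

B4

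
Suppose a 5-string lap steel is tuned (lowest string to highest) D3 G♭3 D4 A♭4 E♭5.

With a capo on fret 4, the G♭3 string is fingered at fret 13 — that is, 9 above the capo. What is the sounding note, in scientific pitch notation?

G4

The capo raises the open G♭3 by 4 semitones to B♭3; fretting 9 more gives G♭3 + 4 + 9 = G♭3 + 13 semitones = G4.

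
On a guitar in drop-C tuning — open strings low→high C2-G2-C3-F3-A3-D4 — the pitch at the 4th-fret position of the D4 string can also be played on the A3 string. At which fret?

9

D4 at fret 4 is D4 + 4 semitones = F♯4.
The open A3 string is 5 semitones below the open D4, so the same pitch on the A3 string lies at fret 4 + 5 = 9.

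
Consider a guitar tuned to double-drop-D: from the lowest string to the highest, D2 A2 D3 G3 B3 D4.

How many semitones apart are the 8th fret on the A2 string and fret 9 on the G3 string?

A2 at fret 8 → F3 (MIDI 53); G3 at fret 9 → E4 (MIDI 64).
53 − 64 = -11, so the two pitches are 11 semitones apart, with E4 the higher.

11 semitones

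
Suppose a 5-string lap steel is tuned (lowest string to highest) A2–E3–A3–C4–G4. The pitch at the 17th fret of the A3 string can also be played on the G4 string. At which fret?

7

A3 at fret 17 is A3 + 17 semitones = D5.
The open G4 string is 10 semitones above the open A3, so the same pitch on the G4 string lies at fret 17 − 10 = 7.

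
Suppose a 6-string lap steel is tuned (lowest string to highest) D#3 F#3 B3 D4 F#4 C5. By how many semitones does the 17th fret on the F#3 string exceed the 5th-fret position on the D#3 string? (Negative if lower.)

15 semitones

F#3 at fret 17 → B4 (MIDI 71); D#3 at fret 5 → G#3 (MIDI 56).
71 − 56 = 15, so the two pitches are 15 semitones apart.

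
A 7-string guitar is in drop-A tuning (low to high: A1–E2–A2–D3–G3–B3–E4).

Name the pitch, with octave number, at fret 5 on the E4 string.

A4

Each fret is one semitone, so E4 + 5 = A4.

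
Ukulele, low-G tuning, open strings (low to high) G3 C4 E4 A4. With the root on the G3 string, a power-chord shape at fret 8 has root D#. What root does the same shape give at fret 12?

G

Moving from fret 8 to fret 12 shifts the root by 4 semitones.
D# up 4 semitones is G.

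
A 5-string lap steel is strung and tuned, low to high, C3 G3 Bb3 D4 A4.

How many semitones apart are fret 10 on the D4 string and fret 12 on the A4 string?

D4 at fret 10 → C5 (MIDI 72); A4 at fret 12 → A5 (MIDI 81).
72 − 81 = -9, so the two pitches are 9 semitones apart, with A5 the higher.

9 semitones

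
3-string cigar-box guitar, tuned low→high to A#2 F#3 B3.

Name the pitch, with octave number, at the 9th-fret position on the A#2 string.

G3

Each fret is one semitone, so A#2 + 9 = G3.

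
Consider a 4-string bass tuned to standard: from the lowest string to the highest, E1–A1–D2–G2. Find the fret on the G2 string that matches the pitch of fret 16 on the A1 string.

6

Fret 16 on A1 is MIDI 33 + 16 = 49 (C#3). On the G2 string (open MIDI 43), that pitch is 49 − 43 = fret 6.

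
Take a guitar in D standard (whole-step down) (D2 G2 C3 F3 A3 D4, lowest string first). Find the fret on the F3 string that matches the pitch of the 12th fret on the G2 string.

Fret 12 on G2 is MIDI 43 + 12 = 55 (G3). On the F3 string (open MIDI 53), that pitch is 55 − 53 = fret 2.

2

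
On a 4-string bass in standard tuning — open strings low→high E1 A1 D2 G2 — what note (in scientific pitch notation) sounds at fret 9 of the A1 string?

A1 is MIDI 33. Adding 9 gives 42, which is F♯2.
(Equivalently spelled G♭2.)

F♯2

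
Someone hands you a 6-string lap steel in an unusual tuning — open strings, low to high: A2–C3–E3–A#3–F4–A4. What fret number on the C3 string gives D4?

D4 is 14 semitones above the open C3 (C–C#–D–D#–…–C–C#–D), so it sits at fret 14.

14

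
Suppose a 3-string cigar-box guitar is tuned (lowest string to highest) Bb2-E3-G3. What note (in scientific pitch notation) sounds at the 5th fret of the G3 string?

C4

G3 is MIDI 55. Adding 5 gives 60, which is C4.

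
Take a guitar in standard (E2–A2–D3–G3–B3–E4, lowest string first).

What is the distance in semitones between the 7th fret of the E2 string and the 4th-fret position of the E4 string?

21 semitones

E2 at fret 7 → B2 (MIDI 47); E4 at fret 4 → G#4 (MIDI 68).
47 − 68 = -21, so the two pitches are 21 semitones apart, with G#4 the higher.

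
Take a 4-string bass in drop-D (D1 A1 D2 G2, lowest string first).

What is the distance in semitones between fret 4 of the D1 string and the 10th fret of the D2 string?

18 semitones

D1 at fret 4 → F♯1 (MIDI 30); D2 at fret 10 → C3 (MIDI 48).
30 − 48 = -18, so the two pitches are 18 semitones apart, with C3 the higher.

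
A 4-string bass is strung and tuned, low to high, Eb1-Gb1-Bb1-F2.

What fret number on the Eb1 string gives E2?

13

E2 is 13 semitones above the open Eb1 (Eb–E–F–Gb–…–D–Eb–E), so it sits at fret 13.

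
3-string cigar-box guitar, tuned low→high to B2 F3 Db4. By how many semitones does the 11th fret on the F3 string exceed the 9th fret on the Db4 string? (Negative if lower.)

-6 semitones

F3 at fret 11 → E4 (MIDI 64); Db4 at fret 9 → Bb4 (MIDI 70).
64 − 70 = -6, so the two pitches are 6 semitones apart.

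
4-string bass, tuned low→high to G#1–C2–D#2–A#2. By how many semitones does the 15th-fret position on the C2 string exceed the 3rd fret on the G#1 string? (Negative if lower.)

C2 at fret 15 → D#3 (MIDI 51); G#1 at fret 3 → B1 (MIDI 35).
51 − 35 = 16, so the two pitches are 16 semitones apart.

16 semitones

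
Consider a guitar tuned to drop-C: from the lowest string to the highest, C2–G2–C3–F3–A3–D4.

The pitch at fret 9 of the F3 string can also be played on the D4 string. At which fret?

0

F3 at fret 9 is F3 + 9 semitones = D4.
The open D4 string is 9 semitones above the open F3, so the same pitch on the D4 string lies at fret 9 − 9 = 0.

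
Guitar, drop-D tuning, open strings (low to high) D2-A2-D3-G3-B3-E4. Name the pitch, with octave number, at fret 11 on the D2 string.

Each fret is one semitone, so D2 + 11 = C♯3.
(Equivalently spelled D♭3.)

C♯3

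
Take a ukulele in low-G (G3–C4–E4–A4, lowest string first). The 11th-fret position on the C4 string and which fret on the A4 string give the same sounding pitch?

Fret 11 on C4 is MIDI 60 + 11 = 71 (B4). On the A4 string (open MIDI 69), that pitch is 71 − 69 = fret 2.

2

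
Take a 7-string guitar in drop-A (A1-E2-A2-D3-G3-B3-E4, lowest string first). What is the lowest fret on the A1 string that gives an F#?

From A1, count semitones up the chromatic scale until reaching F#: A–A#–B–C–C#–D–D#–E–F–F# — 9 steps.

9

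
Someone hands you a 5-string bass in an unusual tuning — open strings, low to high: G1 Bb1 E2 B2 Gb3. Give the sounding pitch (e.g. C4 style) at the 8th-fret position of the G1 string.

Each fret is one semitone, so G1 + 8 = Eb2.

Eb2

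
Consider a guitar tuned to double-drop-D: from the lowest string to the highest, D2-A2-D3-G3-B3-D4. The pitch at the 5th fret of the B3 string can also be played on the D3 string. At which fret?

B3 at fret 5 is B3 + 5 semitones = E4.
The open D3 string is 9 semitones below the open B3, so the same pitch on the D3 string lies at fret 5 + 9 = 14.

14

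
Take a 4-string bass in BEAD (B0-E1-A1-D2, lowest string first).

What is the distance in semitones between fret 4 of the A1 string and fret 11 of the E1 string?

A1 at fret 4 → C#2 (MIDI 37); E1 at fret 11 → D#2 (MIDI 39).
37 − 39 = -2, so the two pitches are 2 semitones apart, with D#2 the higher.

2 semitones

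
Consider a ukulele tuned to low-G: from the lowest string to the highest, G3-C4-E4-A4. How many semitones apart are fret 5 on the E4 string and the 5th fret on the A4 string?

5 semitones

E4 at fret 5 → A4 (MIDI 69); A4 at fret 5 → D5 (MIDI 74).
69 − 74 = -5, so the two pitches are 5 semitones apart, with D5 the higher.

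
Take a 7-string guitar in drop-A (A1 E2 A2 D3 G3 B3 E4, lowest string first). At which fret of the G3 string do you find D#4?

8

D#4 is 8 semitones above the open G3 (G–G#–A–A#–B–C–C#–D–D#), so it sits at fret 8.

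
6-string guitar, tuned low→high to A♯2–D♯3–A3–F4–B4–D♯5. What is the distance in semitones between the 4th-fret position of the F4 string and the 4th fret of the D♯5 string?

F4 at fret 4 → A4 (MIDI 69); D♯5 at fret 4 → G5 (MIDI 79).
69 − 79 = -10, so the two pitches are 10 semitones apart, with G5 the higher.

10 semitones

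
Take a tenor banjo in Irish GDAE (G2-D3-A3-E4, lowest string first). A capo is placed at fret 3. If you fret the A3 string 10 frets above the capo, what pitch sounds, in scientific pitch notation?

A#4

The capo raises the open A3 by 3 semitones to C4; fretting 10 more gives A3 + 3 + 10 = A3 + 13 semitones = A#4.
(Also written Bb.)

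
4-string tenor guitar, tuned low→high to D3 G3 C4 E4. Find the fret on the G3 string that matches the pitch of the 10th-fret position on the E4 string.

19

Fret 10 on E4 is MIDI 64 + 10 = 74 (D5). On the G3 string (open MIDI 55), that pitch is 74 − 55 = fret 19.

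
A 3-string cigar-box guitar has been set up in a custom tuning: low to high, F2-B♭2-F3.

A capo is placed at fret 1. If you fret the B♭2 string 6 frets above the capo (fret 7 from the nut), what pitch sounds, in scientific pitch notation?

The capo raises the open B♭2 by 1 semitone to B2; fretting 6 more gives B♭2 + 1 + 6 = B♭2 + 7 semitones = F3.

F3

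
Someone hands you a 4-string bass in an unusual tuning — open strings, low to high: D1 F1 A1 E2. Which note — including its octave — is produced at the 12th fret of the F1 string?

F2

F1 is MIDI 29. Adding 12 gives 41, which is F2.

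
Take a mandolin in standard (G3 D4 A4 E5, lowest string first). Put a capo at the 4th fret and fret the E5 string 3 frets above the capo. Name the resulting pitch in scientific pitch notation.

B5

The capo raises the open E5 by 4 semitones to G#5; fretting 3 more gives E5 + 4 + 3 = E5 + 7 semitones = B5.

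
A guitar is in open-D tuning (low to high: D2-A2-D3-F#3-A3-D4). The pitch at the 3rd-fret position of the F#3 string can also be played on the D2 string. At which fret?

F#3 at fret 3 is F#3 + 3 semitones = A3.
The open D2 string is 16 semitones below the open F#3, so the same pitch on the D2 string lies at fret 3 + 16 = 19.

19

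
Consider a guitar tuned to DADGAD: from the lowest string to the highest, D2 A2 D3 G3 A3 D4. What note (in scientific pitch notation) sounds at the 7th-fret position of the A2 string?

E3

A2 is MIDI 45. Adding 7 gives 52, which is E3.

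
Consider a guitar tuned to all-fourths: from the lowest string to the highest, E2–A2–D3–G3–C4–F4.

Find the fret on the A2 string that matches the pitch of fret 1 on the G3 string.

11

G3 at fret 1 is G3 + 1 semitone = G♯3.
The open A2 string is 10 semitones below the open G3, so the same pitch on the A2 string lies at fret 1 + 10 = 11.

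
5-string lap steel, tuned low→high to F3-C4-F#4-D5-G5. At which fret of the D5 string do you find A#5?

8

A#5 is 8 semitones above the open D5 (D–D#–E–F–F#–G–G#–A–A#), so it sits at fret 8.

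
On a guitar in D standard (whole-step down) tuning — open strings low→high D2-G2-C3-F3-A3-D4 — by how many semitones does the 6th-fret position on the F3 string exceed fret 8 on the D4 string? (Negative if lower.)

-11 semitones

F3 at fret 6 → B3 (MIDI 59); D4 at fret 8 → A#4 (MIDI 70).
59 − 70 = -11, so the two pitches are 11 semitones apart.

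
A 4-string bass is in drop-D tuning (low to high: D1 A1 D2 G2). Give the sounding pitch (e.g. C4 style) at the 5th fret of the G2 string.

C3

G2 is MIDI 43. Adding 5 gives 48, which is C3.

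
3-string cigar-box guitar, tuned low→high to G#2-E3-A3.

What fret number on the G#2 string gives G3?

11

G3 is 11 semitones above the open G#2 (G#–A–A#–B–…–F–F#–G), so it sits at fret 11.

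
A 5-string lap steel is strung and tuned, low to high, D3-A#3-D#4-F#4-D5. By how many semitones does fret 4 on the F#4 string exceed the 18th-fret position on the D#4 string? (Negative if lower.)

F#4 at fret 4 → A#4 (MIDI 70); D#4 at fret 18 → A5 (MIDI 81).
70 − 81 = -11, so the two pitches are 11 semitones apart.

-11 semitones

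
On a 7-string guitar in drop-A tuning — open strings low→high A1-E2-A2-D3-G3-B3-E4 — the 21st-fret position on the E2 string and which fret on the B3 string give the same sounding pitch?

2

Fret 21 on E2 is MIDI 40 + 21 = 61 (C#4). On the B3 string (open MIDI 59), that pitch is 61 − 59 = fret 2.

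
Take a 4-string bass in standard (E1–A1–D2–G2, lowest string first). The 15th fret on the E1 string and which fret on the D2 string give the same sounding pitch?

5

E1 at fret 15 is E1 + 15 semitones = G2.
The open D2 string is 10 semitones above the open E1, so the same pitch on the D2 string lies at fret 15 − 10 = 5.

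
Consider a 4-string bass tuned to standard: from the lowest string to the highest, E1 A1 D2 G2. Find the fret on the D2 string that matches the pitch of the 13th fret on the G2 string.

18

G2 at fret 13 is G2 + 13 semitones = G#3.
The open D2 string is 5 semitones below the open G2, so the same pitch on the D2 string lies at fret 13 + 5 = 18.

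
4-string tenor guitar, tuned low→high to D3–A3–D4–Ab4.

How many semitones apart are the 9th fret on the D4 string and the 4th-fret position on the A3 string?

10 semitones

D4 at fret 9 → B4 (MIDI 71); A3 at fret 4 → Db4 (MIDI 61).
71 − 61 = 10, so the two pitches are 10 semitones apart, with B4 the higher.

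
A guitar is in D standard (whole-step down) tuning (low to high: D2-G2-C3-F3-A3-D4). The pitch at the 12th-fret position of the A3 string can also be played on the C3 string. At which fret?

A3 at fret 12 is A3 + 12 semitones = A4.
The open C3 string is 9 semitones below the open A3, so the same pitch on the C3 string lies at fret 12 + 9 = 21.

21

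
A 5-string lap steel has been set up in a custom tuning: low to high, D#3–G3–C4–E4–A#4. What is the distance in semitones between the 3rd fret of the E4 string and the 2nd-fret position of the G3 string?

10 semitones

E4 at fret 3 → G4 (MIDI 67); G3 at fret 2 → A3 (MIDI 57).
67 − 57 = 10, so the two pitches are 10 semitones apart, with G4 the higher.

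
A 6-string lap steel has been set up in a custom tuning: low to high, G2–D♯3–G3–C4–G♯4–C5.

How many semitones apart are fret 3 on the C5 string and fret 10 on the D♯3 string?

C5 at fret 3 → D♯5 (MIDI 75); D♯3 at fret 10 → C♯4 (MIDI 61).
75 − 61 = 14, so the two pitches are 14 semitones apart, with D♯5 the higher.

14 semitones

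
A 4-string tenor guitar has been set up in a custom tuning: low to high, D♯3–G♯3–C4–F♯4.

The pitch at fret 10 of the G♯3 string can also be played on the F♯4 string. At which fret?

G♯3 at fret 10 is G♯3 + 10 semitones = F♯4.
The open F♯4 string is 10 semitones above the open G♯3, so the same pitch on the F♯4 string lies at fret 10 − 10 = 0.

0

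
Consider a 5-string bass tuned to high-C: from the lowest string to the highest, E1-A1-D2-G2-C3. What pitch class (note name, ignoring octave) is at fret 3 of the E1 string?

G

E1 is MIDI 28. Adding 3 gives 31; 31 mod 12 = 7, i.e. G.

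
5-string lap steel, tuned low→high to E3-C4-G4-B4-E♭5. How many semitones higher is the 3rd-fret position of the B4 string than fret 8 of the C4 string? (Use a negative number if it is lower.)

B4 at fret 3 → D5 (MIDI 74); C4 at fret 8 → A♭4 (MIDI 68).
74 − 68 = 6, so the two pitches are 6 semitones apart.

6 semitones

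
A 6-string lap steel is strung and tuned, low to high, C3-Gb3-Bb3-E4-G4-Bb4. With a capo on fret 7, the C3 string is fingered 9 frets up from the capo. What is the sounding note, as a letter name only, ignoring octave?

E

The capo raises the open C3 by 7 semitones to G3; fretting 9 more gives C3 + 7 + 9 = C3 + 16 semitones, landing on E.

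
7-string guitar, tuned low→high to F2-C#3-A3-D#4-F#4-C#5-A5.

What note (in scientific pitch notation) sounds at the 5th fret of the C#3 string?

F#3

The open C#3 string plus 5 semitones: C#–D–D#–E–F–F#.
No B→C boundary is crossed, so the octave stays at 3.
(Equivalently spelled Gb3.)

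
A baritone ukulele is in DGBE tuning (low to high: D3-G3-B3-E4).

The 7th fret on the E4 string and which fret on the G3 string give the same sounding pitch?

16

Fret 7 on E4 is MIDI 64 + 7 = 71 (B4). On the G3 string (open MIDI 55), that pitch is 71 − 55 = fret 16.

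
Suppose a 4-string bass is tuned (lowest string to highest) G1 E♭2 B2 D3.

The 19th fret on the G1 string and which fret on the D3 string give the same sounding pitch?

Fret 19 on G1 is MIDI 31 + 19 = 50 (D3). On the D3 string (open MIDI 50), that pitch is 50 − 50 = fret 0.

0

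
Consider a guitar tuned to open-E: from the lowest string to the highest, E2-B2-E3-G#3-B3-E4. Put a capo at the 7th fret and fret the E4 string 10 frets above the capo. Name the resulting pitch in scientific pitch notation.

The capo raises the open E4 by 7 semitones to B4; fretting 10 more gives E4 + 7 + 10 = E4 + 17 semitones = A5.

A5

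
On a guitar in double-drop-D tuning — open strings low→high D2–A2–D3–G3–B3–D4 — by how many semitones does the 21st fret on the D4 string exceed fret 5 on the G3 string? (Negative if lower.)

23 semitones

D4 at fret 21 → B5 (MIDI 83); G3 at fret 5 → C4 (MIDI 60).
83 − 60 = 23, so the two pitches are 23 semitones apart.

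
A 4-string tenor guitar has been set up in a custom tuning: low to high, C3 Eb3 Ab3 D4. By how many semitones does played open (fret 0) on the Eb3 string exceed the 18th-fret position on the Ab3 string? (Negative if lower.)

-23 semitones

Eb3 at fret 0 → Eb3 (MIDI 51); Ab3 at fret 18 → D5 (MIDI 74).
51 − 74 = -23, so the two pitches are 23 semitones apart.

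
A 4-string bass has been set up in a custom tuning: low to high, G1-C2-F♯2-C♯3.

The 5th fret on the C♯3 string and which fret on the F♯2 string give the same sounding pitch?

12

C♯3 at fret 5 is C♯3 + 5 semitones = F♯3.
The open F♯2 string is 7 semitones below the open C♯3, so the same pitch on the F♯2 string lies at fret 5 + 7 = 12.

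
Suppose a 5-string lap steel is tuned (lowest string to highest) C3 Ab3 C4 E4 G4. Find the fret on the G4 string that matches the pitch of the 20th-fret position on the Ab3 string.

9

Ab3 at fret 20 is Ab3 + 20 semitones = E5.
The open G4 string is 11 semitones above the open Ab3, so the same pitch on the G4 string lies at fret 20 − 11 = 9.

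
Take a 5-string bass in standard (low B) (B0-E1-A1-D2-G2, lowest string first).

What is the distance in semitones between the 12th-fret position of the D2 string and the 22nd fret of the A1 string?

5 semitones

D2 at fret 12 → D3 (MIDI 50); A1 at fret 22 → G3 (MIDI 55).
50 − 55 = -5, so the two pitches are 5 semitones apart, with G3 the higher.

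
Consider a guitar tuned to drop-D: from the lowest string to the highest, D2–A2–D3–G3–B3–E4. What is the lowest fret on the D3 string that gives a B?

From D3, count semitones up the chromatic scale until reaching B: D–D#–E–F–F#–G–G#–A–A#–B — 9 steps.

9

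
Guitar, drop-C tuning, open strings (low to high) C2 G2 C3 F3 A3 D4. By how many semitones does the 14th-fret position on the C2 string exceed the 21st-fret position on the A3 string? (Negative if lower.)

-28 semitones

C2 at fret 14 → D3 (MIDI 50); A3 at fret 21 → F♯5 (MIDI 78).
50 − 78 = -28, so the two pitches are 28 semitones apart.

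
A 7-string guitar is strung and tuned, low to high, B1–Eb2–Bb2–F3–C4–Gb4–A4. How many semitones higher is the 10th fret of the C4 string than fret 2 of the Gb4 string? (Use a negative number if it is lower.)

C4 at fret 10 → Bb4 (MIDI 70); Gb4 at fret 2 → Ab4 (MIDI 68).
70 − 68 = 2, so the two pitches are 2 semitones apart.

2 semitones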